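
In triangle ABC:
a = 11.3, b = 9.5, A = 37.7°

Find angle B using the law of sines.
a/sin(A) = b/sin(B)  ⇒  sin(B) = b·sin(A)/a = 9.5·sin(37.7°)/11.3
sin(37.7°) ≈ 0.611527
sin(B) ≈ 9.5·0.611527/11.3 ≈ 5.80951/11.3 ≈ 0.514116
B = arcsin(0.514116) ≈ 30.9384°
(Since b ≤ a we need B ≤ A, so the obtuse alternative 180° − 30.9384° ≈ 149.062° is rejected.)

B = 30.94°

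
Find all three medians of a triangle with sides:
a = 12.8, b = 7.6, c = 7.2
Median formula: m_a = ½√(2b² + 2c² − a²) (and cyclically). a² = 163.84, b² = 57.76, c² = 51.84.
m_a = ½√(2·57.76 + 2·51.84 − 163.84) = ½√55.36 ≈ ½·7.44043 ≈ 3.72022
m_b = ½√(2·163.84 + 2·51.84 − 57.76) = ½√373.6 ≈ ½·19.3287 ≈ 9.66437
m_c = ½√(2·163.84 + 2·57.76 − 51.84) = ½√391.36 ≈ ½·19.7828 ≈ 9.89141

m_a = 3.72, m_b = 9.664, m_c = 9.891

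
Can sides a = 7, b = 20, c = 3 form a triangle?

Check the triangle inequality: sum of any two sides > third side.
a + b vs c: 7 + 20 = 27 > 3  ✓
a + c vs b: 7 + 3 = 10 ≤ 20  ✗
b + c vs a: 20 + 3 = 23 > 7  ✓

No: 7 + 3 = 10 is not > 20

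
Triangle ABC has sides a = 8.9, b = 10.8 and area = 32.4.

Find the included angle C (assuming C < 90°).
Area = ½·a·b·sin(C)  ⇒  sin(C) = 2·Area/(a·b) = 2·32.4/(8.9·10.8) = 64.8/96.12 ≈ 0.674157
C = arcsin(0.674157) ≈ 42.3887° (taking the acute solution since C < 90°)

C = 42.39°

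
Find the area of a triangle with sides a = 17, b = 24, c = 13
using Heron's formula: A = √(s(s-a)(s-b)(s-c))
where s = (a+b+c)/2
s = (17 + 24 + 13)/2 = 54/2 = 27
s − a = 10, s − b = 3, s − c = 14
s(s−a)(s−b)(s−c) = 27·10·3·14 = 11340
Area = √11340 ≈ 106.489

s = 27.0, Area = 106.5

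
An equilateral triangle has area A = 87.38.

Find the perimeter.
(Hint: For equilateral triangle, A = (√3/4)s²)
A = (√3/4)s²  ⇒  s² = 4A/√3 = 4·87.38/√3 = 349.52/1.73205 ≈ 201.795
s ≈ √201.795 ≈ 14.2055
Perimeter = 3s ≈ 3·14.2055 ≈ 42.6164

Perimeter = 42.62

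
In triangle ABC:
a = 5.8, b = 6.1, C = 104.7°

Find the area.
Two sides and the included angle (SAS): A = ½·a·b·sin(C) = ½·5.8·6.1·sin(104.7°)
sin(104.7°) ≈ 0.967268
A ≈ ½·35.38·0.967268 = 17.69·0.967268 ≈ 17.111

Area = 17.11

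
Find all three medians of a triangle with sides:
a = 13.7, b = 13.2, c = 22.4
Median formula: m_a = ½√(2b² + 2c² − a²) (and cyclically). a² = 187.69, b² = 174.24, c² = 501.76.
m_a = ½√(2·174.24 + 2·501.76 − 187.69) = ½√1164.31 ≈ ½·34.122 ≈ 17.061
m_b = ½√(2·187.69 + 2·501.76 − 174.24) = ½√1204.66 ≈ ½·34.7082 ≈ 17.3541
m_c = ½√(2·187.69 + 2·174.24 − 501.76) = ½√222.1 ≈ ½·14.903 ≈ 7.45151

m_a = 17.06, m_b = 17.35, m_c = 7.452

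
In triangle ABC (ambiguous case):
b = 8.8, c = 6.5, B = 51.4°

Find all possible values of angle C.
b/sin(B) = c/sin(C)  ⇒  sin(C) = c·sin(B)/b = 6.5·sin(51.4°)/8.8
sin(51.4°) ≈ 0.78152
sin(C) ≈ 6.5·0.78152/8.8 ≈ 5.07988/8.8 ≈ 0.577259
Candidate 1: C₁ = arcsin(0.577259) ≈ 35.258°  →  A = 180° − 51.4° − 35.258° ≈ 93.342° > 0, valid
Candidate 2: C₂ = 180° − C₁ ≈ 144.742°  →  A = 180° − 51.4° − 144.742° ≈ -16.142° ≤ 0, not a valid triangle

C = 35.26° (one solution)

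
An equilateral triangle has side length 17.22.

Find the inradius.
r = Area/s with s the semi-perimeter.
Area = (√3/4)·17.22² = (√3/4)·296.5284 ≈ 0.433013·296.5284 ≈ 128.401
s = 3·17.22/2 = 25.83
r ≈ 128.401/25.83 ≈ 4.97099
(Equivalently r = side/(2√3) = 17.22/3.4641 ≈ 4.97099.)

r = 4.971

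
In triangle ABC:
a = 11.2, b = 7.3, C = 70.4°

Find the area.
Two sides and the included angle (SAS): A = ½·a·b·sin(C) = ½·11.2·7.3·sin(70.4°)
sin(70.4°) ≈ 0.942057
A ≈ ½·81.76·0.942057 = 40.88·0.942057 ≈ 38.5113

Area = 38.51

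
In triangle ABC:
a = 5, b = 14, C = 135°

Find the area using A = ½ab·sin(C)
A = ½·a·b·sin(C) = ½·5·14·sin(135°)
sin(135°) ≈ 0.707107
A ≈ ½·70·0.707107 = 35·0.707107 ≈ 24.7487

Area = 24.75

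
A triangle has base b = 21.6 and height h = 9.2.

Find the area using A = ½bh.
A = ½·b·h = ½·21.6·9.2 = ½·198.72 = 99.36

Area = 99.36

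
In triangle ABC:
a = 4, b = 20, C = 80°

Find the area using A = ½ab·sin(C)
A = ½·a·b·sin(C) = ½·4·20·sin(80°)
sin(80°) ≈ 0.984808
A ≈ ½·80·0.984808 = 40·0.984808 ≈ 39.3923

Area = 39.39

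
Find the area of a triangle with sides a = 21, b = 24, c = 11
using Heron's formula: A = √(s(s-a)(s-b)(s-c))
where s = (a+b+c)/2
s = (21 + 24 + 11)/2 = 56/2 = 28
s − a = 7, s − b = 4, s − c = 17
s(s−a)(s−b)(s−c) = 28·7·4·17 = 13328
Area = √13328 ≈ 115.447

s = 28.0, Area = 115.4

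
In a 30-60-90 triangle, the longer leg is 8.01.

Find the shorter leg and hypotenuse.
In a 30-60-90 triangle the sides are in ratio 1 : √3 : 2, so short leg = long leg/√3 and hypotenuse = 2·(short leg).
Short leg = 8.01/√3 ≈ 8.01/1.73205 ≈ 4.62458
Hypotenuse = 2·4.62458 ≈ 9.24915

Short leg = 4.625, Hypotenuse = 9.249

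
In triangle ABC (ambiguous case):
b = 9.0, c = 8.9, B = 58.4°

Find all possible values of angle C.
b/sin(B) = c/sin(C)  ⇒  sin(C) = c·sin(B)/b = 8.9·sin(58.4°)/9.0
sin(58.4°) ≈ 0.851727
sin(C) ≈ 8.9·0.851727/9.0 ≈ 7.58037/9.0 ≈ 0.842263
Candidate 1: C₁ = arcsin(0.842263) ≈ 57.3799°  →  A = 180° − 58.4° − 57.3799° ≈ 64.2201° > 0, valid
Candidate 2: C₂ = 180° − C₁ ≈ 122.62°  →  A = 180° − 58.4° − 122.62° ≈ -1.0201° ≤ 0, not a valid triangle

C = 57.38° (one solution)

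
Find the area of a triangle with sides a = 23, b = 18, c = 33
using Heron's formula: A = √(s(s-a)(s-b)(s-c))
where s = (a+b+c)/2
s = (23 + 18 + 33)/2 = 74/2 = 37
s − a = 14, s − b = 19, s − c = 4
s(s−a)(s−b)(s−c) = 37·14·19·4 = 39368
Area = √39368 ≈ 198.414

s = 37.0, Area = 198.4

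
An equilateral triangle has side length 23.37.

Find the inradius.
r = Area/s with s the semi-perimeter.
Area = (√3/4)·23.37² = (√3/4)·546.1569 ≈ 0.433013·546.1569 ≈ 236.493
s = 3·23.37/2 = 35.055
r ≈ 236.493/35.055 ≈ 6.74634
(Equivalently r = side/(2√3) = 23.37/3.4641 ≈ 6.74634.)

r = 6.746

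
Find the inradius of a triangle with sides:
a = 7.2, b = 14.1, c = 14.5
r = Area/s where s is the semi-perimeter.
s = (7.2 + 14.1 + 14.5)/2 = 35.8/2 = 17.9
Area = √(s(s−a)(s−b)(s−c)) = √(17.9·10.7·3.8·3.4) ≈ √2474.57 ≈ 49.745
r ≈ 49.745/17.9 ≈ 2.77905

r = 2.779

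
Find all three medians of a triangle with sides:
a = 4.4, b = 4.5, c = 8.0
Median formula: m_a = ½√(2b² + 2c² − a²) (and cyclically). a² = 19.36, b² = 20.25, c² = 64.
m_a = ½√(2·20.25 + 2·64 − 19.36) = ½√149.14 ≈ ½·12.2123 ≈ 6.10614
m_b = ½√(2·19.36 + 2·64 − 20.25) = ½√146.47 ≈ ½·12.1025 ≈ 6.05124
m_c = ½√(2·19.36 + 2·20.25 − 64) = ½√15.22 ≈ ½·3.90128 ≈ 1.95064

m_a = 6.106, m_b = 6.051, m_c = 1.951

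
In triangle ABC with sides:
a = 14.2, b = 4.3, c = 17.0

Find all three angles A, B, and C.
Law of cosines for each angle (a² = 201.64, b² = 18.49, c² = 289):
cos(A) = (b² + c² − a²)/(2bc) = (18.49 + 289 − 201.64)/(2·4.3·17.0) = 105.85/146.2 ≈ 0.724008  ⇒  A ≈ 43.6136°
cos(B) = (a² + c² − b²)/(2ac) = (201.64 + 289 − 18.49)/(2·14.2·17.0) = 472.15/482.8 ≈ 0.977941  ⇒  B ≈ 12.0568°
cos(C) = (a² + b² − c²)/(2ab) = (201.64 + 18.49 − 289)/(2·14.2·4.3) = -68.87/122.12 ≈ -0.563953  ⇒  C ≈ 124.33°
Check: A + B + C ≈ 180°

A = 43.61°, B = 12.06°, C = 124.3°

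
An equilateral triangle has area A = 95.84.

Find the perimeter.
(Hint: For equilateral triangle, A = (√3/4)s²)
A = (√3/4)s²  ⇒  s² = 4A/√3 = 4·95.84/√3 = 383.36/1.73205 ≈ 221.333
s ≈ √221.333 ≈ 14.8773
Perimeter = 3s ≈ 3·14.8773 ≈ 44.6318

Perimeter = 44.63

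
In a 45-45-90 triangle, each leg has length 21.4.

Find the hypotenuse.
In a 45-45-90 triangle the sides are in ratio 1 : 1 : √2, so hypotenuse = leg·√2.
Hypotenuse = 21.4·√2 ≈ 21.4·1.41421 ≈ 30.2642

Hypotenuse = 21.4√2 = 30.26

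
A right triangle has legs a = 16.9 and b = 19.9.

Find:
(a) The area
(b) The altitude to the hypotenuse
(a) The legs are perpendicular, so Area = ½·a·b = ½·16.9·19.9 = ½·336.31 = 168.155
(b) Hypotenuse c = √(a² + b²) = √(285.61 + 396.01) = √681.62 ≈ 26.1079
    Area = ½·c·h_c  ⇒  h_c = 2·Area/c = 336.31/26.1079 ≈ 12.8816

Area = 168.155, h_c = 12.88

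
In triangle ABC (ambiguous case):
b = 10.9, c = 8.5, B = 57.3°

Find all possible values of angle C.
b/sin(B) = c/sin(C)  ⇒  sin(C) = c·sin(B)/b = 8.5·sin(57.3°)/10.9
sin(57.3°) ≈ 0.841511
sin(C) ≈ 8.5·0.841511/10.9 ≈ 7.15284/10.9 ≈ 0.656224
Candidate 1: C₁ = arcsin(0.656224) ≈ 41.0125°  →  A = 180° − 57.3° − 41.0125° ≈ 81.6875° > 0, valid
Candidate 2: C₂ = 180° − C₁ ≈ 138.987°  →  A = 180° − 57.3° − 138.987° ≈ -16.2875° ≤ 0, not a valid triangle

C = 41.01° (one solution)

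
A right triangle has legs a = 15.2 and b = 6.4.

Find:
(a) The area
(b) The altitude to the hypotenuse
(a) The legs are perpendicular, so Area = ½·a·b = ½·15.2·6.4 = ½·97.28 = 48.64
(b) Hypotenuse c = √(a² + b²) = √(231.04 + 40.96) = √272 ≈ 16.4924
    Area = ½·c·h_c  ⇒  h_c = 2·Area/c = 97.28/16.4924 ≈ 5.89847

Area = 48.64, h_c = 5.898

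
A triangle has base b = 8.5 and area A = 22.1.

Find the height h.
A = ½·b·h  ⇒  h = 2A/b = 2·22.1/8.5 = 44.2/8.5 ≈ 5.2

h = 5.2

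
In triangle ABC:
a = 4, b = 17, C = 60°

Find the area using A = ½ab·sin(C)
A = ½·a·b·sin(C) = ½·4·17·sin(60°)
sin(60°) ≈ 0.866025
A ≈ ½·68·0.866025 = 34·0.866025 ≈ 29.4449

Area = 29.44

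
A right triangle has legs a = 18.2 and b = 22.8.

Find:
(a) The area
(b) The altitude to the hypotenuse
(a) The legs are perpendicular, so Area = ½·a·b = ½·18.2·22.8 = ½·414.96 = 207.48
(b) Hypotenuse c = √(a² + b²) = √(331.24 + 519.84) = √851.08 ≈ 29.1733
    Area = ½·c·h_c  ⇒  h_c = 2·Area/c = 414.96/29.1733 ≈ 14.224

Area = 207.48, h_c = 14.22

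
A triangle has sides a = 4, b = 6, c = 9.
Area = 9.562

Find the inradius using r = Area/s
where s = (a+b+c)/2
s = (4 + 6 + 9)/2 = 19/2 = 9.5
r = Area/s = 9.562/9.5 ≈ 1.00653

r = 1.007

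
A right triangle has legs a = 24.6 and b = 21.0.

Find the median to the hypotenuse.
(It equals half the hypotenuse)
Hypotenuse c = √(a² + b²) = √(605.16 + 441) = √1046.16 ≈ 32.3444
Median to hypotenuse = c/2 ≈ 32.3444/2 ≈ 16.1722

Median = 16.17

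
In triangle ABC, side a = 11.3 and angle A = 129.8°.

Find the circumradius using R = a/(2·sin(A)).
R = a/(2·sin(A)) = 11.3/(2·sin(129.8°))
sin(129.8°) ≈ 0.768284
R ≈ 11.3/(2·0.768284) = 11.3/1.53657 ≈ 7.35406

R = 7.354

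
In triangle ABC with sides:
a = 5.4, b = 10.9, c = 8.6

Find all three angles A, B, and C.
Law of cosines for each angle (a² = 29.16, b² = 118.81, c² = 73.96):
cos(A) = (b² + c² − a²)/(2bc) = (118.81 + 73.96 − 29.16)/(2·10.9·8.6) = 163.61/187.48 ≈ 0.87268  ⇒  A ≈ 29.2284°
cos(B) = (a² + c² − b²)/(2ac) = (29.16 + 73.96 − 118.81)/(2·5.4·8.6) = -15.69/92.88 ≈ -0.168928  ⇒  B ≈ 99.7255°
cos(C) = (a² + b² − c²)/(2ab) = (29.16 + 118.81 − 73.96)/(2·5.4·10.9) = 74.01/117.72 ≈ 0.628695  ⇒  C ≈ 51.0461°
Check: A + B + C ≈ 180°

A = 29.23°, B = 99.73°, C = 51.05°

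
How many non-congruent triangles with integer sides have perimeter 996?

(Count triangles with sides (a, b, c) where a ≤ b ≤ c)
Let a ≤ b ≤ c with a + b + c = 996. The only binding inequality is a + b > c, i.e. 996 − c > c, so c < 996/2; and c ≥ 996/3 since c is the largest side.
So 332 ≤ c ≤ 497. For each c, b runs from ⌈(996 − c)/2⌉ up to c (then a = 996 − b − c satisfies 1 ≤ a ≤ b automatically), giving c − ⌈(996 − c)/2⌉ + 1 choices.
Summing over c: 1 + 2 + 4 + 5 + … + 247 + 248  (166 terms, c = 332, …, 497) = 20667
Check (closed form: nearest integer to p²/48 for even p, (p+3)²/48 for odd p): 996²/48 = 992016/48 ≈ 20667.00 → 20667

20667 triangles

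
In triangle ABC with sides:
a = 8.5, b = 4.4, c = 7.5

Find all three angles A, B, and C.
Law of cosines for each angle (a² = 72.25, b² = 19.36, c² = 56.25):
cos(A) = (b² + c² − a²)/(2bc) = (19.36 + 56.25 − 72.25)/(2·4.4·7.5) = 3.36/66 ≈ 0.0509091  ⇒  A ≈ 87.0819°
cos(B) = (a² + c² − b²)/(2ac) = (72.25 + 56.25 − 19.36)/(2·8.5·7.5) = 109.14/127.5 ≈ 0.856  ⇒  B ≈ 31.1296°
cos(C) = (a² + b² − c²)/(2ab) = (72.25 + 19.36 − 56.25)/(2·8.5·4.4) = 35.36/74.8 ≈ 0.472727  ⇒  C ≈ 61.7885°
Check: A + B + C ≈ 180°

A = 87.08°, B = 31.13°, C = 61.79°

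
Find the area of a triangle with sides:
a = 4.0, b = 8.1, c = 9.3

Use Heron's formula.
s = (4.0 + 8.1 + 9.3)/2 = 21.4/2 = 10.7
s − a = 6.7, s − b = 2.6, s − c = 1.4
s(s−a)(s−b)(s−c) = 10.7·6.7·2.6·1.4 ≈ 260.952
Area = √260.952 ≈ 16.154

Area = 16.15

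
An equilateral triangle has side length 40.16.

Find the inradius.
r = Area/s with s the semi-perimeter.
Area = (√3/4)·40.16² = (√3/4)·1612.8256 ≈ 0.433013·1612.8256 ≈ 698.374
s = 3·40.16/2 = 60.24
r ≈ 698.374/60.24 ≈ 11.5932
(Equivalently r = side/(2√3) = 40.16/3.4641 ≈ 11.5932.)

r = 11.59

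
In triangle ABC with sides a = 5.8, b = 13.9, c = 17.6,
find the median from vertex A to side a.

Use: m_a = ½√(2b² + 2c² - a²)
m_a = ½√(2·13.9² + 2·17.6² − 5.8²) = ½√(2·193.21 + 2·309.76 − 33.64) = ½√(386.42 + 619.52 − 33.64) = ½√972.3
√972.3 ≈ 31.1817, so m_a ≈ 15.5909

m_a = 15.59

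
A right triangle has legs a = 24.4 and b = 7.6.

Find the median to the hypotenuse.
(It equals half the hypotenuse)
Hypotenuse c = √(a² + b²) = √(595.36 + 57.76) = √653.12 ≈ 25.5562
Median to hypotenuse = c/2 ≈ 25.5562/2 ≈ 12.7781

Median = 12.78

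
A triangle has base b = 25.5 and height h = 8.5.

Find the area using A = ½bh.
A = ½·b·h = ½·25.5·8.5 = ½·216.75 = 108.375

Area = 108.375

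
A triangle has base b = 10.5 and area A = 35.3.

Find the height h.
A = ½·b·h  ⇒  h = 2A/b = 2·35.3/10.5 = 70.6/10.5 ≈ 6.72381

h = 6.724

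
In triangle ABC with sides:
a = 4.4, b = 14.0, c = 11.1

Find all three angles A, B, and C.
Law of cosines for each angle (a² = 19.36, b² = 196, c² = 123.21):
cos(A) = (b² + c² − a²)/(2bc) = (196 + 123.21 − 19.36)/(2·14.0·11.1) = 299.85/310.8 ≈ 0.964768  ⇒  A ≈ 15.2541°
cos(B) = (a² + c² − b²)/(2ac) = (19.36 + 123.21 − 196)/(2·4.4·11.1) = -53.43/97.68 ≈ -0.54699  ⇒  B ≈ 123.161°
cos(C) = (a² + b² − c²)/(2ab) = (19.36 + 196 − 123.21)/(2·4.4·14.0) = 92.15/123.2 ≈ 0.747971  ⇒  C ≈ 41.5851°
Check: A + B + C ≈ 180°

A = 15.25°, B = 123.2°, C = 41.59°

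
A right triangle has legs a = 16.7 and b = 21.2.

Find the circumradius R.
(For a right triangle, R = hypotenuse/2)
Hypotenuse c = √(a² + b²) = √(278.89 + 449.44) = √728.33 ≈ 26.9876
R = c/2 ≈ 26.9876/2 ≈ 13.4938

R = 13.49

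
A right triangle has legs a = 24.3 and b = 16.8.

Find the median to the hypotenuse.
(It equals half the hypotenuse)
Hypotenuse c = √(a² + b²) = √(590.49 + 282.24) = √872.73 ≈ 29.542
Median to hypotenuse = c/2 ≈ 29.542/2 ≈ 14.771

Median = 14.77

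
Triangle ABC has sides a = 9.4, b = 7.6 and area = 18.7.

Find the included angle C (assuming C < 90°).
Area = ½·a·b·sin(C)  ⇒  sin(C) = 2·Area/(a·b) = 2·18.7/(9.4·7.6) = 37.4/71.44 ≈ 0.523516
C = arcsin(0.523516) ≈ 31.5684° (taking the acute solution since C < 90°)

C = 31.57°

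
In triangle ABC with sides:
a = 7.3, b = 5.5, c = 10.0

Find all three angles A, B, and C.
Law of cosines for each angle (a² = 53.29, b² = 30.25, c² = 100):
cos(A) = (b² + c² − a²)/(2bc) = (30.25 + 100 − 53.29)/(2·5.5·10.0) = 76.96/110 ≈ 0.699636  ⇒  A ≈ 45.6022°
cos(B) = (a² + c² − b²)/(2ac) = (53.29 + 100 − 30.25)/(2·7.3·10.0) = 123.04/146 ≈ 0.84274  ⇒  B ≈ 32.5694°
cos(C) = (a² + b² − c²)/(2ab) = (53.29 + 30.25 − 100)/(2·7.3·5.5) = -16.46/80.3 ≈ -0.204981  ⇒  C ≈ 101.828°
Check: A + B + C ≈ 180°

A = 45.6°, B = 32.57°, C = 101.8°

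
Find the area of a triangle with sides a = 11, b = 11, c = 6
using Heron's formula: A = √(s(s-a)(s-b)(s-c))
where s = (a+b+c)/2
s = (11 + 11 + 6)/2 = 28/2 = 14
s − a = 3, s − b = 3, s − c = 8
s(s−a)(s−b)(s−c) = 14·3·3·8 = 1008
Area = √1008 ≈ 31.749

s = 14.0, Area = 31.75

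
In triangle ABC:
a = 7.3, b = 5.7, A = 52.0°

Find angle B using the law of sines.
a/sin(A) = b/sin(B)  ⇒  sin(B) = b·sin(A)/a = 5.7·sin(52.0°)/7.3
sin(52.0°) ≈ 0.788011
sin(B) ≈ 5.7·0.788011/7.3 ≈ 4.49166/7.3 ≈ 0.615296
B = arcsin(0.615296) ≈ 37.9734°
(Since b ≤ a we need B ≤ A, so the obtuse alternative 180° − 37.9734° ≈ 142.027° is rejected.)

B = 37.97°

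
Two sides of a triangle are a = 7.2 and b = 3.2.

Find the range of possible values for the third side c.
Triangle inequality: |a − b| < c < a + b
|a − b| = |7.2 − 3.2| = 4
a + b = 7.2 + 3.2 = 10.4

4 < c < 10.4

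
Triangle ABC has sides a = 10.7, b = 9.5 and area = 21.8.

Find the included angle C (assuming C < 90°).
Area = ½·a·b·sin(C)  ⇒  sin(C) = 2·Area/(a·b) = 2·21.8/(10.7·9.5) = 43.6/101.65 ≈ 0.428923
C = arcsin(0.428923) ≈ 25.3992° (taking the acute solution since C < 90°)

C = 25.4°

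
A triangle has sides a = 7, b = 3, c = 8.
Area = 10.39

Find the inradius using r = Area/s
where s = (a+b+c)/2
s = (7 + 3 + 8)/2 = 18/2 = 9
r = Area/s = 10.39/9 ≈ 1.15444

r = 1.154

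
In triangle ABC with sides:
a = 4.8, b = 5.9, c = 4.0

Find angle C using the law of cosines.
c² = a² + b² − 2ab·cos(C)  ⇒  cos(C) = (a² + b² − c²)/(2ab)
cos(C) = (4.8² + 5.9² − 4.0²)/(2·4.8·5.9) = (23.04 + 34.81 − 16)/56.64 = 41.85/56.64 ≈ 0.738877
C = arccos(0.738877) ≈ 42.3641°

C = 42.36°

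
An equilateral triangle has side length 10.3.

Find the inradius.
r = Area/s with s the semi-perimeter.
Area = (√3/4)·10.3² = (√3/4)·106.09 ≈ 0.433013·106.09 ≈ 45.9383
s = 3·10.3/2 = 15.45
r ≈ 45.9383/15.45 ≈ 2.97335
(Equivalently r = side/(2√3) = 10.3/3.4641 ≈ 2.97335.)

r = 2.973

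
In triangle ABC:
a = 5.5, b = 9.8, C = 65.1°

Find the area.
Two sides and the included angle (SAS): A = ½·a·b·sin(C) = ½·5.5·9.8·sin(65.1°)
sin(65.1°) ≈ 0.907044
A ≈ ½·53.9·0.907044 = 26.95·0.907044 ≈ 24.4448

Area = 24.44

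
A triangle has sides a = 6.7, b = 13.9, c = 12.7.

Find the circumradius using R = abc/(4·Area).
First find the area with Heron's formula.
s = (6.7 + 13.9 + 12.7)/2 = 16.65
Area = √(s(s−a)(s−b)(s−c)) = √(16.65·9.95·2.75·3.95) ≈ √1799.56 ≈ 42.4213
abc = 6.7·13.9·12.7 = 1182.751
R = abc/(4·Area) ≈ 1182.751/(4·42.4213) = 1182.751/169.685 ≈ 6.97027

R = 6.97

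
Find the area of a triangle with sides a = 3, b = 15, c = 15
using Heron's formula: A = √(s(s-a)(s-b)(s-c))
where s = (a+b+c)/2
s = (3 + 15 + 15)/2 = 33/2 = 16.5
s − a = 13.5, s − b = 1.5, s − c = 1.5
s(s−a)(s−b)(s−c) = 16.5·13.5·1.5·1.5 = 501.1875
Area = √501.1875 ≈ 22.3872

s = 16.5, Area = 22.39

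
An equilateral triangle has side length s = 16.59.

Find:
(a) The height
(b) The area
(a) The height splits the triangle into two 30-60-90 halves: h = s·√3/2 = 16.59·1.73205/2 ≈ 28.7347/2 ≈ 14.3674
(b) Area = (√3/4)·s² = (√3/4)·16.59² = (√3/4)·275.2281 ≈ 0.433013·275.2281 ≈ 119.177

Height = 14.37, Area = 119.2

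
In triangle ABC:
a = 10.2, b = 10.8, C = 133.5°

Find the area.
Two sides and the included angle (SAS): A = ½·a·b·sin(C) = ½·10.2·10.8·sin(133.5°)
sin(133.5°) ≈ 0.725374
A ≈ ½·110.16·0.725374 = 55.08·0.725374 ≈ 39.9536

Area = 39.95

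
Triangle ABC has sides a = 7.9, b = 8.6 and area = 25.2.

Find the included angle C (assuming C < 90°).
Area = ½·a·b·sin(C)  ⇒  sin(C) = 2·Area/(a·b) = 2·25.2/(7.9·8.6) = 50.4/67.94 ≈ 0.741831
C = arcsin(0.741831) ≈ 47.8876° (taking the acute solution since C < 90°)

C = 47.89°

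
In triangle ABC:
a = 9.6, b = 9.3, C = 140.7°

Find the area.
Two sides and the included angle (SAS): A = ½·a·b·sin(C) = ½·9.6·9.3·sin(140.7°)
sin(140.7°) ≈ 0.633381
A ≈ ½·89.28·0.633381 = 44.64·0.633381 ≈ 28.2741

Area = 28.27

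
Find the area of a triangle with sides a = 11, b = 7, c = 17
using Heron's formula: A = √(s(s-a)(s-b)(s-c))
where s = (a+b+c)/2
s = (11 + 7 + 17)/2 = 35/2 = 17.5
s − a = 6.5, s − b = 10.5, s − c = 0.5
s(s−a)(s−b)(s−c) = 17.5·6.5·10.5·0.5 = 597.1875
Area = √597.1875 ≈ 24.4374

s = 17.5, Area = 24.44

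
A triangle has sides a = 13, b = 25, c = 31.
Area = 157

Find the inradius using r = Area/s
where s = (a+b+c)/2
s = (13 + 25 + 31)/2 = 69/2 = 34.5
r = Area/s = 157/34.5 ≈ 4.55072

r = 4.551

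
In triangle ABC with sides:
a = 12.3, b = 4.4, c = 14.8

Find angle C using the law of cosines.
c² = a² + b² − 2ab·cos(C)  ⇒  cos(C) = (a² + b² − c²)/(2ab)
cos(C) = (12.3² + 4.4² − 14.8²)/(2·12.3·4.4) = (151.29 + 19.36 − 219.04)/108.24 = -48.39/108.24 ≈ -0.447062
C = arccos(-0.447062) ≈ 116.555°

C = 116.6°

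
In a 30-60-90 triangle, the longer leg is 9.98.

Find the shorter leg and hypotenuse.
In a 30-60-90 triangle the sides are in ratio 1 : √3 : 2, so short leg = long leg/√3 and hypotenuse = 2·(short leg).
Short leg = 9.98/√3 ≈ 9.98/1.73205 ≈ 5.76196
Hypotenuse = 2·5.76196 ≈ 11.5239

Short leg = 5.762, Hypotenuse = 11.52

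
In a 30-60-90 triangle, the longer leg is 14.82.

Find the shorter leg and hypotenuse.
In a 30-60-90 triangle the sides are in ratio 1 : √3 : 2, so short leg = long leg/√3 and hypotenuse = 2·(short leg).
Short leg = 14.82/√3 ≈ 14.82/1.73205 ≈ 8.55633
Hypotenuse = 2·8.55633 ≈ 17.1127

Short leg = 8.556, Hypotenuse = 17.11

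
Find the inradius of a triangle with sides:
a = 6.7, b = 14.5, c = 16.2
r = Area/s where s is the semi-perimeter.
s = (6.7 + 14.5 + 16.2)/2 = 37.4/2 = 18.7
Area = √(s(s−a)(s−b)(s−c)) = √(18.7·12·4.2·2.5) ≈ √2356.2 ≈ 48.5407
r ≈ 48.5407/18.7 ≈ 2.59576

r = 2.596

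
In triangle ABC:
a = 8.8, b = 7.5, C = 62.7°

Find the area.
Two sides and the included angle (SAS): A = ½·a·b·sin(C) = ½·8.8·7.5·sin(62.7°)
sin(62.7°) ≈ 0.888617
A ≈ ½·66·0.888617 = 33·0.888617 ≈ 29.3244

Area = 29.32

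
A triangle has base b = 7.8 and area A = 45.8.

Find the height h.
A = ½·b·h  ⇒  h = 2A/b = 2·45.8/7.8 = 91.6/7.8 ≈ 11.7436

h = 11.74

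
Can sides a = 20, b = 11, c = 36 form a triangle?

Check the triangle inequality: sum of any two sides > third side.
a + b vs c: 20 + 11 = 31 ≤ 36  ✗
a + c vs b: 20 + 36 = 56 > 11  ✓
b + c vs a: 11 + 36 = 47 > 20  ✓

No: 20 + 11 = 31 is not > 36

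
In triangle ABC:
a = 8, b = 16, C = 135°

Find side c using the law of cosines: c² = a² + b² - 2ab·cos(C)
c² = 8² + 16² − 2·8·16·cos(135°)
cos(135°) ≈ -0.707107
c² ≈ 64 + 256 − 256·(-0.707107) ≈ 320 + 181.019 ≈ 501.019
c ≈ √501.019 ≈ 22.3835

c = 22.38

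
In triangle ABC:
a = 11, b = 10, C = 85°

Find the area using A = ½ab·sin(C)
A = ½·a·b·sin(C) = ½·11·10·sin(85°)
sin(85°) ≈ 0.996195
A ≈ ½·110·0.996195 = 55·0.996195 ≈ 54.7907

Area = 54.79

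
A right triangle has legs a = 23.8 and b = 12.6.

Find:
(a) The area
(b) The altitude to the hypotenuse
(a) The legs are perpendicular, so Area = ½·a·b = ½·23.8·12.6 = ½·299.88 = 149.94
(b) Hypotenuse c = √(a² + b²) = √(566.44 + 158.76) = √725.2 ≈ 26.9295
    Area = ½·c·h_c  ⇒  h_c = 2·Area/c = 299.88/26.9295 ≈ 11.1357

Area = 149.94, h_c = 11.14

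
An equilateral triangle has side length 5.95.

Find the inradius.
r = Area/s with s the semi-perimeter.
Area = (√3/4)·5.95² = (√3/4)·35.4025 ≈ 0.433013·35.4025 ≈ 15.3297
s = 3·5.95/2 = 8.925
r ≈ 15.3297/8.925 ≈ 1.71762
(Equivalently r = side/(2√3) = 5.95/3.4641 ≈ 1.71762.)

r = 1.718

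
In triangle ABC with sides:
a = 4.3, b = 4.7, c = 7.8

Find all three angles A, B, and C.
Law of cosines for each angle (a² = 18.49, b² = 22.09, c² = 60.84):
cos(A) = (b² + c² − a²)/(2bc) = (22.09 + 60.84 − 18.49)/(2·4.7·7.8) = 64.44/73.32 ≈ 0.878887  ⇒  A ≈ 28.4916°
cos(B) = (a² + c² − b²)/(2ac) = (18.49 + 60.84 − 22.09)/(2·4.3·7.8) = 57.24/67.08 ≈ 0.853309  ⇒  B ≈ 31.4265°
cos(C) = (a² + b² − c²)/(2ab) = (18.49 + 22.09 − 60.84)/(2·4.3·4.7) = -20.26/40.42 ≈ -0.501237  ⇒  C ≈ 120.082°
Check: A + B + C ≈ 180°

A = 28.49°, B = 31.43°, C = 120.1°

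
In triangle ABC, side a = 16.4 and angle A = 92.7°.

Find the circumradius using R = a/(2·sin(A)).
R = a/(2·sin(A)) = 16.4/(2·sin(92.7°))
sin(92.7°) ≈ 0.99889
R ≈ 16.4/(2·0.99889) = 16.4/1.99778 ≈ 8.20911

R = 8.209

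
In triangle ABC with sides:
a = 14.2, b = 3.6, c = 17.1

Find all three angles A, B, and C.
Law of cosines for each angle (a² = 201.64, b² = 12.96, c² = 292.41):
cos(A) = (b² + c² − a²)/(2bc) = (12.96 + 292.41 − 201.64)/(2·3.6·17.1) = 103.73/123.12 ≈ 0.842511  ⇒  A ≈ 32.5937°
cos(B) = (a² + c² − b²)/(2ac) = (201.64 + 292.41 − 12.96)/(2·14.2·17.1) = 481.09/485.64 ≈ 0.990631  ⇒  B ≈ 7.84921°
cos(C) = (a² + b² − c²)/(2ab) = (201.64 + 12.96 − 292.41)/(2·14.2·3.6) = -77.81/102.24 ≈ -0.761052  ⇒  C ≈ 139.557°
Check: A + B + C ≈ 180°

A = 32.59°, B = 7.849°, C = 139.6°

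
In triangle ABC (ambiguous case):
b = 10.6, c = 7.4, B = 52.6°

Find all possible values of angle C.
b/sin(B) = c/sin(C)  ⇒  sin(C) = c·sin(B)/b = 7.4·sin(52.6°)/10.6
sin(52.6°) ≈ 0.794415
sin(C) ≈ 7.4·0.794415/10.6 ≈ 5.87867/10.6 ≈ 0.554591
Candidate 1: C₁ = arcsin(0.554591) ≈ 33.6826°  →  A = 180° − 52.6° − 33.6826° ≈ 93.7174° > 0, valid
Candidate 2: C₂ = 180° − C₁ ≈ 146.317°  →  A = 180° − 52.6° − 146.317° ≈ -18.9174° ≤ 0, not a valid triangle

C = 33.68° (one solution)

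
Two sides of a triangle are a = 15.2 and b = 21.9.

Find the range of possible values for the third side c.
Triangle inequality: |a − b| < c < a + b
|a − b| = |15.2 − 21.9| = 6.7
a + b = 15.2 + 21.9 = 37.1

6.7 < c < 37.1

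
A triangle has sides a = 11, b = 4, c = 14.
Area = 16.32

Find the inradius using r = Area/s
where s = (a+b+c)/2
s = (11 + 4 + 14)/2 = 29/2 = 14.5
r = Area/s = 16.32/14.5 ≈ 1.12552

r = 1.126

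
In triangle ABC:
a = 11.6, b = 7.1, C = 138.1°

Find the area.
Two sides and the included angle (SAS): A = ½·a·b·sin(C) = ½·11.6·7.1·sin(138.1°)
sin(138.1°) ≈ 0.667833
A ≈ ½·82.36·0.667833 = 41.18·0.667833 ≈ 27.5013

Area = 27.5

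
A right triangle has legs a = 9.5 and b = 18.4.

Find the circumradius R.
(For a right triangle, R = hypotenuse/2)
Hypotenuse c = √(a² + b²) = √(90.25 + 338.56) = √428.81 ≈ 20.7077
R = c/2 ≈ 20.7077/2 ≈ 10.3539

R = 10.35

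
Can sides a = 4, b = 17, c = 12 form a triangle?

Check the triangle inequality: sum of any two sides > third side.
a + b vs c: 4 + 17 = 21 > 12  ✓
a + c vs b: 4 + 12 = 16 ≤ 17  ✗
b + c vs a: 17 + 12 = 29 > 4  ✓

No: 4 + 12 = 16 is not > 17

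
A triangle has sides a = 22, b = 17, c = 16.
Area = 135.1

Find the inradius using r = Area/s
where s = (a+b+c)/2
s = (22 + 17 + 16)/2 = 55/2 = 27.5
r = Area/s = 135.1/27.5 ≈ 4.91273

r = 4.913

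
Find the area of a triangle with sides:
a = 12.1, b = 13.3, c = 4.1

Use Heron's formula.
s = (12.1 + 13.3 + 4.1)/2 = 29.5/2 = 14.75
s − a = 2.65, s − b = 1.45, s − c = 10.65
s(s−a)(s−b)(s−c) = 14.75·2.65·1.45·10.65 ≈ 603.609
Area = √603.609 ≈ 24.5684

Area = 24.57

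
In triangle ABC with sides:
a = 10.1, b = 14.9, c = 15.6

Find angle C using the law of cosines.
c² = a² + b² − 2ab·cos(C)  ⇒  cos(C) = (a² + b² − c²)/(2ab)
cos(C) = (10.1² + 14.9² − 15.6²)/(2·10.1·14.9) = (102.01 + 222.01 − 243.36)/300.98 = 80.66/300.98 ≈ 0.267991
C = arccos(0.267991) ≈ 74.4552°

C = 74.46°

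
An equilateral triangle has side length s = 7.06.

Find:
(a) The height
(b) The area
(a) The height splits the triangle into two 30-60-90 halves: h = s·√3/2 = 7.06·1.73205/2 ≈ 12.2283/2 ≈ 6.11414
(b) Area = (√3/4)·s² = (√3/4)·7.06² = (√3/4)·49.8436 ≈ 0.433013·49.8436 ≈ 21.5829

Height = 6.114, Area = 21.58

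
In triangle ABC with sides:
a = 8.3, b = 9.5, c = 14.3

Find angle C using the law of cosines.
c² = a² + b² − 2ab·cos(C)  ⇒  cos(C) = (a² + b² − c²)/(2ab)
cos(C) = (8.3² + 9.5² − 14.3²)/(2·8.3·9.5) = (68.89 + 90.25 − 204.49)/157.7 = -45.35/157.7 ≈ -0.287571
C = arccos(-0.287571) ≈ 106.713°

C = 106.7°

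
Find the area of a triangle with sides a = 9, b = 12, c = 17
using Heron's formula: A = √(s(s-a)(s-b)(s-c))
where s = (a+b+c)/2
s = (9 + 12 + 17)/2 = 38/2 = 19
s − a = 10, s − b = 7, s − c = 2
s(s−a)(s−b)(s−c) = 19·10·7·2 = 2660
Area = √2660 ≈ 51.5752

s = 19.0, Area = 51.58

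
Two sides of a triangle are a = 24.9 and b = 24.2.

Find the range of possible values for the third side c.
Triangle inequality: |a − b| < c < a + b
|a − b| = |24.9 − 24.2| = 0.7
a + b = 24.9 + 24.2 = 49.1

0.7 < c < 49.1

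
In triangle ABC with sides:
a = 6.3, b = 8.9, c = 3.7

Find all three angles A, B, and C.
Law of cosines for each angle (a² = 39.69, b² = 79.21, c² = 13.69):
cos(A) = (b² + c² − a²)/(2bc) = (79.21 + 13.69 − 39.69)/(2·8.9·3.7) = 53.21/65.86 ≈ 0.807926  ⇒  A ≈ 36.1062°
cos(B) = (a² + c² − b²)/(2ac) = (39.69 + 13.69 − 79.21)/(2·6.3·3.7) = -25.83/46.62 ≈ -0.554054  ⇒  B ≈ 123.646°
cos(C) = (a² + b² − c²)/(2ab) = (39.69 + 79.21 − 13.69)/(2·6.3·8.9) = 105.21/112.14 ≈ 0.938202  ⇒  C ≈ 20.2482°
Check: A + B + C ≈ 180°

A = 36.11°, B = 123.6°, C = 20.25°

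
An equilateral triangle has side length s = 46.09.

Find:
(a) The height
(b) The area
(a) The height splits the triangle into two 30-60-90 halves: h = s·√3/2 = 46.09·1.73205/2 ≈ 79.8302/2 ≈ 39.9151
(b) Area = (√3/4)·s² = (√3/4)·46.09² = (√3/4)·2124.2881 ≈ 0.433013·2124.2881 ≈ 919.844

Height = 39.92, Area = 919.8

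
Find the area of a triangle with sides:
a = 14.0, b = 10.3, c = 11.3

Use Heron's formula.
s = (14.0 + 10.3 + 11.3)/2 = 35.6/2 = 17.8
s − a = 3.8, s − b = 7.5, s − c = 6.5
s(s−a)(s−b)(s−c) = 17.8·3.8·7.5·6.5 ≈ 3297.45
Area = √3297.45 ≈ 57.4234

Area = 57.42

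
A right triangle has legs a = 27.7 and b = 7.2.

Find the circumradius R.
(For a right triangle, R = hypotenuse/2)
Hypotenuse c = √(a² + b²) = √(767.29 + 51.84) = √819.13 ≈ 28.6204
R = c/2 ≈ 28.6204/2 ≈ 14.3102

R = 14.31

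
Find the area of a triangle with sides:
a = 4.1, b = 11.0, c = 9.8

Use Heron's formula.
s = (4.1 + 11.0 + 9.8)/2 = 24.9/2 = 12.45
s − a = 8.35, s − b = 1.45, s − c = 2.65
s(s−a)(s−b)(s−c) = 12.45·8.35·1.45·2.65 ≈ 399.457
Area = √399.457 ≈ 19.9864

Area = 19.99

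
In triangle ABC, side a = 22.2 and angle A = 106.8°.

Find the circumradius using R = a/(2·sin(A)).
R = a/(2·sin(A)) = 22.2/(2·sin(106.8°))
sin(106.8°) ≈ 0.957319
R ≈ 22.2/(2·0.957319) = 22.2/1.91464 ≈ 11.5949

R = 11.59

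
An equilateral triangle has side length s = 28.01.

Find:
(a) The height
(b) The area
(a) The height splits the triangle into two 30-60-90 halves: h = s·√3/2 = 28.01·1.73205/2 ≈ 48.5147/2 ≈ 24.2574
(b) Area = (√3/4)·s² = (√3/4)·28.01² = (√3/4)·784.5601 ≈ 0.433013·784.5601 ≈ 339.724

Height = 24.26, Area = 339.7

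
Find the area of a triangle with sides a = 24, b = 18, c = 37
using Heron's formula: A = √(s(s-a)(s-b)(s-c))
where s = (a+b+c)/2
s = (24 + 18 + 37)/2 = 79/2 = 39.5
s − a = 15.5, s − b = 21.5, s − c = 2.5
s(s−a)(s−b)(s−c) = 39.5·15.5·21.5·2.5 = 32908.4375
Area = √32908.4375 ≈ 181.407

s = 39.5, Area = 181.4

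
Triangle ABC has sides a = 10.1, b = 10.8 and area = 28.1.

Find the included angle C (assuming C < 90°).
Area = ½·a·b·sin(C)  ⇒  sin(C) = 2·Area/(a·b) = 2·28.1/(10.1·10.8) = 56.2/109.08 ≈ 0.515218
C = arcsin(0.515218) ≈ 31.012° (taking the acute solution since C < 90°)

C = 31.01°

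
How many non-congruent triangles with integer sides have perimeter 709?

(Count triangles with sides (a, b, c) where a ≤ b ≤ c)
Let a ≤ b ≤ c with a + b + c = 709. The only binding inequality is a + b > c, i.e. 709 − c > c, so c < 709/2; and c ≥ 709/3 since c is the largest side.
So 237 ≤ c ≤ 354. For each c, b runs from ⌈(709 − c)/2⌉ up to c (then a = 709 − b − c satisfies 1 ≤ a ≤ b automatically), giving c − ⌈(709 − c)/2⌉ + 1 choices.
Summing over c: 2 + 3 + 5 + 6 + … + 176 + 177  (118 terms, c = 237, …, 354) = 10561
Check (closed form: nearest integer to p²/48 for even p, (p+3)²/48 for odd p): (709+3)²/48 = 712²/48 = 506944/48 ≈ 10561.33 → 10561

10561 triangles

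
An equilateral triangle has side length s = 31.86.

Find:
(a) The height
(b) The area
(a) The height splits the triangle into two 30-60-90 halves: h = s·√3/2 = 31.86·1.73205/2 ≈ 55.1831/2 ≈ 27.5916
(b) Area = (√3/4)·s² = (√3/4)·31.86² = (√3/4)·1015.0596 ≈ 0.433013·1015.0596 ≈ 439.534

Height = 27.59, Area = 439.5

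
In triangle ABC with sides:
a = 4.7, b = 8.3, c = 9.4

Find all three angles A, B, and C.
Law of cosines for each angle (a² = 22.09, b² = 68.89, c² = 88.36):
cos(A) = (b² + c² − a²)/(2bc) = (68.89 + 88.36 − 22.09)/(2·8.3·9.4) = 135.16/156.04 ≈ 0.866188  ⇒  A ≈ 29.9813°
cos(B) = (a² + c² − b²)/(2ac) = (22.09 + 88.36 − 68.89)/(2·4.7·9.4) = 41.56/88.36 ≈ 0.470349  ⇒  B ≈ 61.9431°
cos(C) = (a² + b² − c²)/(2ab) = (22.09 + 68.89 − 88.36)/(2·4.7·8.3) = 2.62/78.02 ≈ 0.0335811  ⇒  C ≈ 88.0756°
Check: A + B + C ≈ 180°

A = 29.98°, B = 61.94°, C = 88.08°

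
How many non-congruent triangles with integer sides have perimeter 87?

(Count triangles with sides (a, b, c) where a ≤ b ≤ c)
Let a ≤ b ≤ c with a + b + c = 87. The only binding inequality is a + b > c, i.e. 87 − c > c, so c < 87/2; and c ≥ 87/3 since c is the largest side.
So 29 ≤ c ≤ 43. For each c, b runs from ⌈(87 − c)/2⌉ up to c (then a = 87 − b − c satisfies 1 ≤ a ≤ b automatically), giving c − ⌈(87 − c)/2⌉ + 1 choices.
Summing over c: 1 + 2 + 4 + 5 + … + 20 + 22  (15 terms, c = 29, …, 43) = 169
Check (closed form: nearest integer to p²/48 for even p, (p+3)²/48 for odd p): (87+3)²/48 = 90²/48 = 8100/48 ≈ 168.75 → 169

169 triangles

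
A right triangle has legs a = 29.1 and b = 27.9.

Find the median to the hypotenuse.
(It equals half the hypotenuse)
Hypotenuse c = √(a² + b²) = √(846.81 + 778.41) = √1625.22 ≈ 40.314
Median to hypotenuse = c/2 ≈ 40.314/2 ≈ 20.157

Median = 20.16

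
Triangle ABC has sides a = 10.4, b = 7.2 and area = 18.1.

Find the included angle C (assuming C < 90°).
Area = ½·a·b·sin(C)  ⇒  sin(C) = 2·Area/(a·b) = 2·18.1/(10.4·7.2) = 36.2/74.88 ≈ 0.48344
C = arcsin(0.48344) ≈ 28.9103° (taking the acute solution since C < 90°)

C = 28.91°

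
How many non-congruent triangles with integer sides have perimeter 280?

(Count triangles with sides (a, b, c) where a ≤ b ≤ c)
Let a ≤ b ≤ c with a + b + c = 280. The only binding inequality is a + b > c, i.e. 280 − c > c, so c < 280/2; and c ≥ 280/3 since c is the largest side.
So 94 ≤ c ≤ 139. For each c, b runs from ⌈(280 − c)/2⌉ up to c (then a = 280 − b − c satisfies 1 ≤ a ≤ b automatically), giving c − ⌈(280 − c)/2⌉ + 1 choices.
Summing over c: 2 + 3 + 5 + 6 + … + 68 + 69  (46 terms, c = 94, …, 139) = 1633
Check (closed form: nearest integer to p²/48 for even p, (p+3)²/48 for odd p): 280²/48 = 78400/48 ≈ 1633.33 → 1633

1633 triangles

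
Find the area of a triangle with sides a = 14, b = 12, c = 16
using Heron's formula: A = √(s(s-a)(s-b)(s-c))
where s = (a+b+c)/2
s = (14 + 12 + 16)/2 = 42/2 = 21
s − a = 7, s − b = 9, s − c = 5
s(s−a)(s−b)(s−c) = 21·7·9·5 = 6615
Area = √6615 ≈ 81.3327

s = 21.0, Area = 81.33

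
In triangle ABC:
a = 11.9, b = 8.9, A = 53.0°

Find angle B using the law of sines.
a/sin(A) = b/sin(B)  ⇒  sin(B) = b·sin(A)/a = 8.9·sin(53.0°)/11.9
sin(53.0°) ≈ 0.798636
sin(B) ≈ 8.9·0.798636/11.9 ≈ 7.10786/11.9 ≈ 0.597299
B = arcsin(0.597299) ≈ 36.6767°
(Since b ≤ a we need B ≤ A, so the obtuse alternative 180° − 36.6767° ≈ 143.323° is rejected.)

B = 36.68°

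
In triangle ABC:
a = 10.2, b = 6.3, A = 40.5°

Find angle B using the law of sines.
a/sin(A) = b/sin(B)  ⇒  sin(B) = b·sin(A)/a = 6.3·sin(40.5°)/10.2
sin(40.5°) ≈ 0.649448
sin(B) ≈ 6.3·0.649448/10.2 ≈ 4.09152/10.2 ≈ 0.40113
B = arcsin(0.40113) ≈ 23.6488°
(Since b ≤ a we need B ≤ A, so the obtuse alternative 180° − 23.6488° ≈ 156.351° is rejected.)

B = 23.65°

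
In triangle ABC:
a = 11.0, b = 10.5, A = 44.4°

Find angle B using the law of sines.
a/sin(A) = b/sin(B)  ⇒  sin(B) = b·sin(A)/a = 10.5·sin(44.4°)/11.0
sin(44.4°) ≈ 0.699663
sin(B) ≈ 10.5·0.699663/11.0 ≈ 7.34647/11.0 ≈ 0.66786
B = arcsin(0.66786) ≈ 41.9021°
(Since b ≤ a we need B ≤ A, so the obtuse alternative 180° − 41.9021° ≈ 138.098° is rejected.)

B = 41.9°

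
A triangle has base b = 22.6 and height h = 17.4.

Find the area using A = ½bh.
A = ½·b·h = ½·22.6·17.4 = ½·393.24 = 196.62

Area = 196.62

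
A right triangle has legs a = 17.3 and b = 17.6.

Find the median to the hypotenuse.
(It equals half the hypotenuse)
Hypotenuse c = √(a² + b²) = √(299.29 + 309.76) = √609.05 ≈ 24.6789
Median to hypotenuse = c/2 ≈ 24.6789/2 ≈ 12.3395

Median = 12.34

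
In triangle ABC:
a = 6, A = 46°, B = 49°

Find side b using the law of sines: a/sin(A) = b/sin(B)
a/sin(A) = b/sin(B)  ⇒  b = a·sin(B)/sin(A) = 6·sin(49°)/sin(46°)
sin(49°) ≈ 0.75471, sin(46°) ≈ 0.71934
b ≈ 6·0.75471/0.71934 ≈ 4.52826/0.71934 ≈ 6.29502

b = 6.295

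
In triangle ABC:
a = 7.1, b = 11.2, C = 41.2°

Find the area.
Two sides and the included angle (SAS): A = ½·a·b·sin(C) = ½·7.1·11.2·sin(41.2°)
sin(41.2°) ≈ 0.658689
A ≈ ½·79.52·0.658689 = 39.76·0.658689 ≈ 26.1895

Area = 26.19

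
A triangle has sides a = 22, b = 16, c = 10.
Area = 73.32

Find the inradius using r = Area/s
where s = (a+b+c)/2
s = (22 + 16 + 10)/2 = 48/2 = 24
r = Area/s = 73.32/24 ≈ 3.055

r = 3.055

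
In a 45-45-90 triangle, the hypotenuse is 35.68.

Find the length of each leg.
In a 45-45-90 triangle hypotenuse = leg·√2, so leg = hypotenuse/√2.
Leg = 35.68/√2 ≈ 35.68/1.41421 ≈ 25.2296

Each leg = 25.23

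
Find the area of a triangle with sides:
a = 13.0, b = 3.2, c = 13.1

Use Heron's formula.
s = (13.0 + 3.2 + 13.1)/2 = 29.3/2 = 14.65
s − a = 1.65, s − b = 11.45, s − c = 1.55
s(s−a)(s−b)(s−c) = 14.65·1.65·11.45·1.55 ≈ 429.001
Area = √429.001 ≈ 20.7124

Area = 20.71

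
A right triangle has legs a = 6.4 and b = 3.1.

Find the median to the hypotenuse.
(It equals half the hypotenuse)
Hypotenuse c = √(a² + b²) = √(40.96 + 9.61) = √50.57 ≈ 7.11126
Median to hypotenuse = c/2 ≈ 7.11126/2 ≈ 3.55563

Median = 3.556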